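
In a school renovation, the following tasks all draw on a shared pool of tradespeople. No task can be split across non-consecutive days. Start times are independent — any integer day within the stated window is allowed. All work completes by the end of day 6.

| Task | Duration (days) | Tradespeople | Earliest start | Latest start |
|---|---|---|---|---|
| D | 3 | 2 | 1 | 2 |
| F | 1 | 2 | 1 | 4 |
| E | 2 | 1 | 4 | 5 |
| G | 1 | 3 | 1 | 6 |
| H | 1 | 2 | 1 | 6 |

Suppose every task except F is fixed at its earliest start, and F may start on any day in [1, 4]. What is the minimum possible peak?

F@1: d1:9  d2:2  d3:2  d4:1  d5:1  d6:0 → peak 9
F@2: d1:7  d2:4  d3:2  d4:1  d5:1  d6:0 → peak 7
F@3: d1:7  d2:2  d3:4  d4:1  d5:1  d6:0 → peak 7
F@4: d1:7  d2:2  d3:2  d4:3  d5:1  d6:0 → peak 7
Best is F@2, peak 7.

7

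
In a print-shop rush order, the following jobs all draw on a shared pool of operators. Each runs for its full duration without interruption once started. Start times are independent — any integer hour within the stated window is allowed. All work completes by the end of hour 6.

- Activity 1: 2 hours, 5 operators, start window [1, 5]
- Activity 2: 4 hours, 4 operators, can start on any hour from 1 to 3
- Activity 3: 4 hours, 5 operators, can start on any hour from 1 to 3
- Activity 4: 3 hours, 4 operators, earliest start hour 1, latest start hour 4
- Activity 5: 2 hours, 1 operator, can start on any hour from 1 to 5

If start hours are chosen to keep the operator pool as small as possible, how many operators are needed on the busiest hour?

13

Early-start (Activity 1@1, Activity 2@1, Activity 3@1, Activity 4@1, Activity 5@1) gives peak 19: h1:19  h2:19  h3:13  h4:9  h5:0  h6:0.
Shift Activity 3→3, Activity 5→4.
Schedule Activity 1@1, Activity 2@1, Activity 3@3, Activity 4@1, Activity 5@4: h1:13  h2:13  h3:13  h4:10  h5:6  h6:5 — peak 13.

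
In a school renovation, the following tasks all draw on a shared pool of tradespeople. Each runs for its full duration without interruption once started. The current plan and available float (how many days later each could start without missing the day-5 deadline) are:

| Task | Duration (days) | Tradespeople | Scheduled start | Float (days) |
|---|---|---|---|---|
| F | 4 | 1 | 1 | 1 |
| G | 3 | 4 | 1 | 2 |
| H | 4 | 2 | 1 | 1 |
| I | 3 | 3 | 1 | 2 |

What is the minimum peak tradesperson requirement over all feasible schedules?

10

Schedule F@1, G@1, H@1, I@1: d1:10  d2:10  d3:10  d4:3  d5:0 — peak 10.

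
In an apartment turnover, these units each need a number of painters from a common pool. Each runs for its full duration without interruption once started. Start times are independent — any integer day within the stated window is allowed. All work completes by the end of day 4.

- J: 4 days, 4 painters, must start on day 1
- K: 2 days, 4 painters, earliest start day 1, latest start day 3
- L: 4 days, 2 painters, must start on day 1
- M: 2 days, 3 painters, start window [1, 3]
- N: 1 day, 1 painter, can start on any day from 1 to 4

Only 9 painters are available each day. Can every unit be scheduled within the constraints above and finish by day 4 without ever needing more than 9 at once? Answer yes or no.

no

Total painter-days = 39; over 4 days the average is 39/4 > 9, so some day must exceed 9.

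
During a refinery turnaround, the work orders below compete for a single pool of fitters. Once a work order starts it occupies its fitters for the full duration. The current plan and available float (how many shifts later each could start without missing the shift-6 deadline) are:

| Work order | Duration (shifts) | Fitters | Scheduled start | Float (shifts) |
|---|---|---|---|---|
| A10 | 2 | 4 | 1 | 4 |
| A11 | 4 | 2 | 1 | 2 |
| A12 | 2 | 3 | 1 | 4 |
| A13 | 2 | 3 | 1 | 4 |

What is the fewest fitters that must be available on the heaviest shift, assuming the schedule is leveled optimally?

Early-start (A10@1, A11@1, A12@1, A13@1) gives peak 12: s1:12  s2:12  s3:2  s4:2  s5:0  s6:0.
Shift A11→3, A12→3, A13→5.
Schedule A10@1, A11@3, A12@3, A13@5: s1:4  s2:4  s3:5  s4:5  s5:5  s6:5 — peak 5.
Total fitter-shifts = 28 over 6 shifts ⇒ peak ≥ ⌈28/6⌉ = 5, so 5 is optimal.

5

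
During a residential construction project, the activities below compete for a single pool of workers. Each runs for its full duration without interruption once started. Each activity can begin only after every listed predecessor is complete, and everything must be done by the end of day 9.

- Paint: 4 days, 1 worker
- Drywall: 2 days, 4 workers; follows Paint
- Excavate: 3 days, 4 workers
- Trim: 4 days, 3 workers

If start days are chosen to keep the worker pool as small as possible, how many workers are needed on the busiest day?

4

Early-start (Paint@1, Drywall@5, Excavate@1, Trim@1) gives peak 8: d1:8  d2:8  d3:8  d4:4  d5:4  d6:4  d7:0  d8:0  d9:0.
Shift Excavate→7.
Schedule Paint@1, Drywall@5, Excavate@7, Trim@1: d1:4  d2:4  d3:4  d4:4  d5:4  d6:4  d7:4  d8:4  d9:4 — peak 4.
Total worker-days = 36 over 9 days ⇒ peak ≥ ⌈36/9⌉ = 4, so 4 is optimal.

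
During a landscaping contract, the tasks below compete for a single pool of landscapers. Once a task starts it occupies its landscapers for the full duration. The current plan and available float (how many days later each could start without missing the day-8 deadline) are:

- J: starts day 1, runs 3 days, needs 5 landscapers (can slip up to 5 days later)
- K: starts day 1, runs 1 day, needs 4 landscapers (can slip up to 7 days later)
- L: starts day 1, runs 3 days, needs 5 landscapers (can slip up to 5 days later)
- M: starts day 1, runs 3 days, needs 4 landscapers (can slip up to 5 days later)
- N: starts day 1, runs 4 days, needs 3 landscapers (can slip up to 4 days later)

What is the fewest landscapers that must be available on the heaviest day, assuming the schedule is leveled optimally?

9

Early-start (J@1, K@1, L@1, M@1, N@1) gives peak 21: d1:21  d2:17  d3:17  d4:3  d5:0  d6:0  d7:0  d8:0.
Shift L→4, M→2, N→5.
Schedule J@1, K@1, L@4, M@2, N@5: d1:9  d2:9  d3:9  d4:9  d5:8  d6:8  d7:3  d8:3 — peak 9.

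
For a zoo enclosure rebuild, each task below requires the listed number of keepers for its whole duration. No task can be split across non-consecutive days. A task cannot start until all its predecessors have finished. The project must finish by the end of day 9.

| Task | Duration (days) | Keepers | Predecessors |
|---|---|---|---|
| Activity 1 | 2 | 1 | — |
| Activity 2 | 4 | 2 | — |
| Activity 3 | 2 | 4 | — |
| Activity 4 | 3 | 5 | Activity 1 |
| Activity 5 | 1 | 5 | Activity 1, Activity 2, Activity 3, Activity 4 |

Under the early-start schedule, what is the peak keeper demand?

Early-start schedule: Activity 1@1, Activity 2@1, Activity 3@1, Activity 4@3, Activity 5@6.
Load per day: day 1: 7, day 2: 7, day 3: 7, day 4: 7, day 5: 5, day 6: 5, day 7: 0, day 8: 0, day 9: 0.
Peak is 7.

7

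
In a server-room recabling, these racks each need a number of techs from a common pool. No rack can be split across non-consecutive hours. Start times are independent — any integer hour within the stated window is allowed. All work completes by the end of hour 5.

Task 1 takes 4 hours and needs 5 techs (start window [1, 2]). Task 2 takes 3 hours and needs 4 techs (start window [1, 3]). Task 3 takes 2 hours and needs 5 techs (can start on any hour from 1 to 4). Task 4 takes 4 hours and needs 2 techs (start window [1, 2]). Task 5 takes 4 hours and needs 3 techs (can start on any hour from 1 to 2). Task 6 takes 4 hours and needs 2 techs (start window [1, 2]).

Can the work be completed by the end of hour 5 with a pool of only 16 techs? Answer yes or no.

The minimum achievable peak is 17; 16 < 17, so no feasible schedule stays within the cap.

no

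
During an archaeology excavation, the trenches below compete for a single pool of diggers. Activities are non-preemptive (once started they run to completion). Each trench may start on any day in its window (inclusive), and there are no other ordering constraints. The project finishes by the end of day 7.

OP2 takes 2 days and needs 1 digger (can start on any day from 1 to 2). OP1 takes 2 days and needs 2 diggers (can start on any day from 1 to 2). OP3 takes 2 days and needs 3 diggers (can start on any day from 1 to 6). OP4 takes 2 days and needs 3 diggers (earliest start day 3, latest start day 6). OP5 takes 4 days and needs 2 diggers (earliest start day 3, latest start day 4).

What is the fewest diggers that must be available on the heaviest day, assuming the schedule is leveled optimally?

Early-start (OP2@1, OP1@1, OP3@1, OP4@3, OP5@3) gives peak 6: d1:6  d2:6  d3:5  d4:5  d5:2  d6:2  d7:0.
Shift OP3→3, OP4→5.
Schedule OP2@1, OP1@1, OP3@3, OP4@5, OP5@3: d1:3  d2:3  d3:5  d4:5  d5:5  d6:5  d7:0 — peak 5.

5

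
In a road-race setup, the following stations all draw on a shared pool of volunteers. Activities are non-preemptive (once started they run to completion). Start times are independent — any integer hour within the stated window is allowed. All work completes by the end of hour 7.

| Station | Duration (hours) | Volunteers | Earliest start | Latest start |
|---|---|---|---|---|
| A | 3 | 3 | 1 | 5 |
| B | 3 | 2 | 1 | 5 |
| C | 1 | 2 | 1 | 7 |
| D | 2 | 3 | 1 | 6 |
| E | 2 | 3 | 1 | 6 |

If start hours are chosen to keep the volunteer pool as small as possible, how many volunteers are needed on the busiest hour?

Early-start (A@1, B@1, C@1, D@1, E@1) gives peak 13: h1:13  h2:11  h3:5  h4:0  h5:0  h6:0  h7:0.
Shift C→4, D→4, E→6.
Schedule A@1, B@1, C@4, D@4, E@6: h1:5  h2:5  h3:5  h4:5  h5:3  h6:3  h7:3 — peak 5.
Total volunteer-hours = 29 over 7 hours ⇒ peak ≥ ⌈29/7⌉ = 5, so 5 is optimal.

5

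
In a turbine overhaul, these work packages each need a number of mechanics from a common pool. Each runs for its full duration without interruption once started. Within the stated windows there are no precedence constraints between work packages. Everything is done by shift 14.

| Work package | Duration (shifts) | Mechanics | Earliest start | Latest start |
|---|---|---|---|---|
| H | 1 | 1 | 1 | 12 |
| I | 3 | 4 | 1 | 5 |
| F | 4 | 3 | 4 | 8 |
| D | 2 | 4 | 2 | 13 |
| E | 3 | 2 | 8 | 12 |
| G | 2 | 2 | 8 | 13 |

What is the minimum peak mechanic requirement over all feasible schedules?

4

Early-start (H@1, I@1, F@4, D@2, E@8, G@8) gives peak 8: s1:5  s2:8  s3:8  s4:3  s5:3  s6:3  s7:3  s8:4  s9:4  s10:2  s11:0  s12:0  s13:0  s14:0.
Shift I→2, F→5, D→9, E→11, G→11.
Schedule H@1, I@2, F@5, D@9, E@11, G@11: s1:1  s2:4  s3:4  s4:4  s5:3  s6:3  s7:3  s8:3  s9:4  s10:4  s11:4  s12:4  s13:2  s14:0 — peak 4.
Total mechanic-shifts = 43 over 14 shifts ⇒ peak ≥ ⌈43/14⌉ = 4, so 4 is optimal.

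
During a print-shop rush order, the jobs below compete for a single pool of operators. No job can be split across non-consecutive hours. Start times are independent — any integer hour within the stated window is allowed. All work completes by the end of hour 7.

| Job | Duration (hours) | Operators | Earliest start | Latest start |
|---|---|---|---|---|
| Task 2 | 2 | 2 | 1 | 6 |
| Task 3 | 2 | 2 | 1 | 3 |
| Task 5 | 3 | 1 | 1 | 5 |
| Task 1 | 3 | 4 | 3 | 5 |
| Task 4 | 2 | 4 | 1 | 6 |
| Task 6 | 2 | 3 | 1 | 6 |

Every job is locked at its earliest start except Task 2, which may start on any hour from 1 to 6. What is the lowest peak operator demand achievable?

Task 2@1: h1:12  h2:12  h3:5  h4:4  h5:4  h6:0  h7:0 → peak 12
Task 2@2: h1:10  h2:12  h3:7  h4:4  h5:4  h6:0  h7:0 → peak 12
Task 2@3: h1:10  h2:10  h3:7  h4:6  h5:4  h6:0  h7:0 → peak 10
Task 2@4: h1:10  h2:10  h3:5  h4:6  h5:6  h6:0  h7:0 → peak 10
Task 2@5: h1:10  h2:10  h3:5  h4:4  h5:6  h6:2  h7:0 → peak 10
Task 2@6: h1:10  h2:10  h3:5  h4:4  h5:4  h6:2  h7:2 → peak 10
Best is Task 2@3, peak 10.

10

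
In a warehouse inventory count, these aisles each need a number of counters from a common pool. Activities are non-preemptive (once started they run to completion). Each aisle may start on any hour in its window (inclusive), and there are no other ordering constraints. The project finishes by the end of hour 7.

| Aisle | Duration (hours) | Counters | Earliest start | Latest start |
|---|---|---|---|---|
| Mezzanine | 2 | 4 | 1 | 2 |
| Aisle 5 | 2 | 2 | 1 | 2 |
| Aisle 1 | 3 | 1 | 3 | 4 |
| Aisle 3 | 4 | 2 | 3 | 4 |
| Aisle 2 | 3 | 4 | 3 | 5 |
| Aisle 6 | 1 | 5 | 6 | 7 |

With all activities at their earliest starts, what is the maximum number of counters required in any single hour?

7

Early-start schedule: Mezzanine@1, Aisle 5@1, Aisle 1@3, Aisle 3@3, Aisle 2@3, Aisle 6@6.
Load per hour: hour 1: 6, hour 2: 6, hour 3: 7, hour 4: 7, hour 5: 7, hour 6: 7, hour 7: 0.
Peak is 7.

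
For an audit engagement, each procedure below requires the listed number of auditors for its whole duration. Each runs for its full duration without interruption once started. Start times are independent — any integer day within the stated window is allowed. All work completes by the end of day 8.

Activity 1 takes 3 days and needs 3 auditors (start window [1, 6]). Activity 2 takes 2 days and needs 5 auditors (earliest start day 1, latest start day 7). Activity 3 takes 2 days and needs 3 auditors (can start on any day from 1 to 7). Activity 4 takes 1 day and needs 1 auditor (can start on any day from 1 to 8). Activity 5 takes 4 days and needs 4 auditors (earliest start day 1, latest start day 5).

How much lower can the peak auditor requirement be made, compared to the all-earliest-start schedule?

9

Early-start peak: d1:16  d2:15  d3:7  d4:4  d5:0  d6:0  d7:0  d8:0 ⇒ 16.
Leveled (Activity 1@1, Activity 2@5, Activity 3@7, Activity 4@4, Activity 5@1): d1:7  d2:7  d3:7  d4:5  d5:5  d6:5  d7:3  d8:3 ⇒ 7.
Reduction 16 − 7 = 9.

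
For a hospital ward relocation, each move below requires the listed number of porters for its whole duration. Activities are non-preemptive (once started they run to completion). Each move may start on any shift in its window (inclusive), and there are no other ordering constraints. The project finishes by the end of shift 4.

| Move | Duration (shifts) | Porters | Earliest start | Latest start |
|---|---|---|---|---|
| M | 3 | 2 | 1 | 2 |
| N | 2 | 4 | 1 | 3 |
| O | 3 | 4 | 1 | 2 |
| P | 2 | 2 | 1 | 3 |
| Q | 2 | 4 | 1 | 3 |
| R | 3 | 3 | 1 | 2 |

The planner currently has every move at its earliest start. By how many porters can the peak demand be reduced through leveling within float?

4

Early-start peak: s1:19  s2:19  s3:9  s4:0 ⇒ 19.
Leveled (M@1, N@1, O@1, P@1, Q@3, R@1): s1:15  s2:15  s3:13  s4:4 ⇒ 15.
Reduction 19 − 15 = 4.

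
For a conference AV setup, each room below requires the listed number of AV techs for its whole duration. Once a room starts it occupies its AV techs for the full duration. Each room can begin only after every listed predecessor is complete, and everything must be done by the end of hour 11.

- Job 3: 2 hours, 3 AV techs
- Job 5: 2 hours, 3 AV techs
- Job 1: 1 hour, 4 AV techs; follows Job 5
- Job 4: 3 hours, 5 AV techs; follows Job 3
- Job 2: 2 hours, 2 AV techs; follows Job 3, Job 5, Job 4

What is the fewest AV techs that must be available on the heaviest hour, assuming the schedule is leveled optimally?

5

Early-start (Job 3@1, Job 5@1, Job 1@3, Job 4@3, Job 2@6) gives peak 9: h1:6  h2:6  h3:9  h4:5  h5:5  h6:2  h7:2  h8:0  h9:0  h10:0  h11:0.
Shift Job 5→3, Job 1→5, Job 4→6, Job 2→9.
Schedule Job 3@1, Job 5@3, Job 1@5, Job 4@6, Job 2@9: h1:3  h2:3  h3:3  h4:3  h5:4  h6:5  h7:5  h8:5  h9:2  h10:2  h11:0 — peak 5.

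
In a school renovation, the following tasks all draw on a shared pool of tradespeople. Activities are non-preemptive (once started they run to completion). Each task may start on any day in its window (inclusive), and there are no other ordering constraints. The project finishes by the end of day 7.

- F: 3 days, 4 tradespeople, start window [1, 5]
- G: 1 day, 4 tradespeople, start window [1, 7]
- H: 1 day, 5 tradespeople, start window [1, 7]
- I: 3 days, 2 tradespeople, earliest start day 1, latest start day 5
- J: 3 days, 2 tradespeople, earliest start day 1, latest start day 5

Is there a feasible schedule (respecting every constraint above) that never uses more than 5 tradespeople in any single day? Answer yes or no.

no

The minimum achievable peak is 6; 5 < 6, so no feasible schedule stays within the cap.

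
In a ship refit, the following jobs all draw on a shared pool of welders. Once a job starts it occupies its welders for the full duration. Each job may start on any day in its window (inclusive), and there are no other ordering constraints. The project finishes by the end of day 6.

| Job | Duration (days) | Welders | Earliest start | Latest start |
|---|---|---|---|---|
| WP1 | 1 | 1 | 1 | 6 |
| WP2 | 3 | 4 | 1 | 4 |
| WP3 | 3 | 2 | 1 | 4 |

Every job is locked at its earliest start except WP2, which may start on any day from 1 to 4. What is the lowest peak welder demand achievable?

WP2@1: d1:7  d2:6  d3:6  d4:0  d5:0  d6:0 → peak 7
WP2@2: d1:3  d2:6  d3:6  d4:4  d5:0  d6:0 → peak 6
WP2@3: d1:3  d2:2  d3:6  d4:4  d5:4  d6:0 → peak 6
WP2@4: d1:3  d2:2  d3:2  d4:4  d5:4  d6:4 → peak 4
Best is WP2@4, peak 4.

4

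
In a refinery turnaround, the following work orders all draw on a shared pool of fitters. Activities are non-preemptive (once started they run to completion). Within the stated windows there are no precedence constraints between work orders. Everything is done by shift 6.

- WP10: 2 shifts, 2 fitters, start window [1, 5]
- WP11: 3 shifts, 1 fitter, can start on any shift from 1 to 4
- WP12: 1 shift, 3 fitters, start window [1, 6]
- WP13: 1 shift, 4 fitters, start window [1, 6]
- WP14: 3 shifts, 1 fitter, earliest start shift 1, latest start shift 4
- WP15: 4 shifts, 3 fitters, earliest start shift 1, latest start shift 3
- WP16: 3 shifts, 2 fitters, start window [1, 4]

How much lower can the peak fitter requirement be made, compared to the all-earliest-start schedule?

Early-start peak: s1:16  s2:9  s3:7  s4:3  s5:0  s6:0 ⇒ 16.
Leveled (WP10@1, WP11@1, WP12@1, WP13@6, WP14@3, WP15@2, WP16@4): s1:6  s2:6  s3:5  s4:6  s5:6  s6:6 ⇒ 6.
Reduction 16 − 6 = 10.

10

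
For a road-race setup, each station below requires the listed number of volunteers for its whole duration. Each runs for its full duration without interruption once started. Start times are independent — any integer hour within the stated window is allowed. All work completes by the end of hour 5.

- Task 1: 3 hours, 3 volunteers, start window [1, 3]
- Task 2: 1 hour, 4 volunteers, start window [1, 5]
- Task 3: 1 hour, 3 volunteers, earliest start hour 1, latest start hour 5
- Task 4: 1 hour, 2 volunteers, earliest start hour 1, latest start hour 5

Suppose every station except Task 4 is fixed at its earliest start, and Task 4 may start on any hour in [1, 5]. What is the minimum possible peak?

Task 4@1: h1:12  h2:3  h3:3  h4:0  h5:0 → peak 12
Task 4@2: h1:10  h2:5  h3:3  h4:0  h5:0 → peak 10
Task 4@3: h1:10  h2:3  h3:5  h4:0  h5:0 → peak 10
Task 4@4: h1:10  h2:3  h3:3  h4:2  h5:0 → peak 10
Task 4@5: h1:10  h2:3  h3:3  h4:0  h5:2 → peak 10
Best is Task 4@2, peak 10.

10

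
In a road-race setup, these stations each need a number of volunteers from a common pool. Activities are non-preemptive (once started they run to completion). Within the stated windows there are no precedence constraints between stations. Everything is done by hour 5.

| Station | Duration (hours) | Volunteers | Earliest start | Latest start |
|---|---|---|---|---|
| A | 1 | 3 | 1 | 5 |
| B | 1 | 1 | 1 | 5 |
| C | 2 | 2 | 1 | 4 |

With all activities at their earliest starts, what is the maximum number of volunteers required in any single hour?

6

Early-start schedule: A@1, B@1, C@1.
Load per hour: hour 1: 6, hour 2: 2, hour 3: 0, hour 4: 0, hour 5: 0.
Peak is 6.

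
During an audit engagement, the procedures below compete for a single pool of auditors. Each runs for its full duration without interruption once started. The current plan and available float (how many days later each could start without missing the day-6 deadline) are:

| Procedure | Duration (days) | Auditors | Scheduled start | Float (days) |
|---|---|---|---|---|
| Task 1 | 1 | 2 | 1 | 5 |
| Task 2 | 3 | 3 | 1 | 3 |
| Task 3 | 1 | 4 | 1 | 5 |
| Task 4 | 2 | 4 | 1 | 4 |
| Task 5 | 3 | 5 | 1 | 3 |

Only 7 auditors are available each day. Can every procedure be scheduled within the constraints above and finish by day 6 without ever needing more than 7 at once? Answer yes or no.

yes

Schedule Task 1@1, Task 2@4, Task 3@4, Task 4@5, Task 5@1: d1:7  d2:5  d3:5  d4:7  d5:7  d6:7 — peak 7 ≤ 7.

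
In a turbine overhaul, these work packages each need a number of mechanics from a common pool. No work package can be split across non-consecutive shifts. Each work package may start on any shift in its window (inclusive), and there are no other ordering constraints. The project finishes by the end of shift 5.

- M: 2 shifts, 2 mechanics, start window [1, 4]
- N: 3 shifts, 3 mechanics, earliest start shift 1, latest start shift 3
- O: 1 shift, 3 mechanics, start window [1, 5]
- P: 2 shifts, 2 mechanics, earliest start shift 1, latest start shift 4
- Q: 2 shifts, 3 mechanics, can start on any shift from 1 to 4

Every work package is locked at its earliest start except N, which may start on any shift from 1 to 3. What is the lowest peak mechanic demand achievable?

N@1: s1:13  s2:10  s3:3  s4:0  s5:0 → peak 13
N@2: s1:10  s2:10  s3:3  s4:3  s5:0 → peak 10
N@3: s1:10  s2:7  s3:3  s4:3  s5:3 → peak 10
Best is N@2, peak 10.

10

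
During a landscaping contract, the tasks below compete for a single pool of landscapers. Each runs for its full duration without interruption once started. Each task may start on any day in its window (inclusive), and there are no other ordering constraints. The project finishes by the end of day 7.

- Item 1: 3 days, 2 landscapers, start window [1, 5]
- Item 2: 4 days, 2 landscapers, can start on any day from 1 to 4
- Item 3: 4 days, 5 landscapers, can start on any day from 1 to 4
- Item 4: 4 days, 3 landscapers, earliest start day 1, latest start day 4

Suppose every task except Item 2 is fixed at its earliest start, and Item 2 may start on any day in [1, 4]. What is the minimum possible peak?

Item 2@1: d1:12  d2:12  d3:12  d4:10  d5:0  d6:0  d7:0 → peak 12
Item 2@2: d1:10  d2:12  d3:12  d4:10  d5:2  d6:0  d7:0 → peak 12
Item 2@3: d1:10  d2:10  d3:12  d4:10  d5:2  d6:2  d7:0 → peak 12
Item 2@4: d1:10  d2:10  d3:10  d4:10  d5:2  d6:2  d7:2 → peak 10
Best is Item 2@4, peak 10.

10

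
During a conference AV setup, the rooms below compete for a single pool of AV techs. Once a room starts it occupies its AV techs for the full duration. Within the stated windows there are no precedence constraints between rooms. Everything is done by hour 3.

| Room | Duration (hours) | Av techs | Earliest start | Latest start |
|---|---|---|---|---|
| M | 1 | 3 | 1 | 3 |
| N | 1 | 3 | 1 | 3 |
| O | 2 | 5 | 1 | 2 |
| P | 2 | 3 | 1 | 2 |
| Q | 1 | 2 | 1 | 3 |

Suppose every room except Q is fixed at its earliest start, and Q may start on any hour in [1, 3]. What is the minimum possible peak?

14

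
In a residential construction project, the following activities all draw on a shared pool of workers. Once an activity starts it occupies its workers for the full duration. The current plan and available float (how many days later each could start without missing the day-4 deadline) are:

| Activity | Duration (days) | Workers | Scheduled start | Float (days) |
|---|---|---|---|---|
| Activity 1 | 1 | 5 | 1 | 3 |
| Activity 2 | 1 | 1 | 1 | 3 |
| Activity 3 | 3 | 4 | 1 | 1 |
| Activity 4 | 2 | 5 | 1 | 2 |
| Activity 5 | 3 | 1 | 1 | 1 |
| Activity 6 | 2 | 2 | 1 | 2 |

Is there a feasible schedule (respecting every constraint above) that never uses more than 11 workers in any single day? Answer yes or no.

yes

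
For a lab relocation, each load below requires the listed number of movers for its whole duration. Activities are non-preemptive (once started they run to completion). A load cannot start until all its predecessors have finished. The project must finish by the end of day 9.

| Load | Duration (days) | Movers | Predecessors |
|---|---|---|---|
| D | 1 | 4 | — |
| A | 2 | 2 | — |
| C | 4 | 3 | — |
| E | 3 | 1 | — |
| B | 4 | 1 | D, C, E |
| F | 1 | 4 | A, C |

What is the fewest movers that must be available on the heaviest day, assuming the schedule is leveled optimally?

Early-start (D@1, A@1, C@1, E@1, B@5, F@5) gives peak 10: d1:10  d2:6  d3:4  d4:3  d5:5  d6:1  d7:1  d8:1  d9:0.
Shift A→4, C→2, B→6, F→6.
Schedule D@1, A@4, C@2, E@1, B@6, F@6: d1:5  d2:4  d3:4  d4:5  d5:5  d6:5  d7:1  d8:1  d9:1 — peak 5.

5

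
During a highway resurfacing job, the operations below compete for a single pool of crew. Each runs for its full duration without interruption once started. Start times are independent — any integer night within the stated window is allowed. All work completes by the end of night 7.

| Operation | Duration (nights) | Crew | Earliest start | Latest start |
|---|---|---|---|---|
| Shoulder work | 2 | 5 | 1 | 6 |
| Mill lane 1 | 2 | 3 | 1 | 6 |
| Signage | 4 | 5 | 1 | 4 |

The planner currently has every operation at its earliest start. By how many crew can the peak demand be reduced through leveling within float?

Early-start peak: n1:13  n2:13  n3:5  n4:5  n5:0  n6:0  n7:0 ⇒ 13.
Leveled (Shoulder work@1, Mill lane 1@1, Signage@3): n1:8  n2:8  n3:5  n4:5  n5:5  n6:5  n7:0 ⇒ 8.
Reduction 13 − 8 = 5.

5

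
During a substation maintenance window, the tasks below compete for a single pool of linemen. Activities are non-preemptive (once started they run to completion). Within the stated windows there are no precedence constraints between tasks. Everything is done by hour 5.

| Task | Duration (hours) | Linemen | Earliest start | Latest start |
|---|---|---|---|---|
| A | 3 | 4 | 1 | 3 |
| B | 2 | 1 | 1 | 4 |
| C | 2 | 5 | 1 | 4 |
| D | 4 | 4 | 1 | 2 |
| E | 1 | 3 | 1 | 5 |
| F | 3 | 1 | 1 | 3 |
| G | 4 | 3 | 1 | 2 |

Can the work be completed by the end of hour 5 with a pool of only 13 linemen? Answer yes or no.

yes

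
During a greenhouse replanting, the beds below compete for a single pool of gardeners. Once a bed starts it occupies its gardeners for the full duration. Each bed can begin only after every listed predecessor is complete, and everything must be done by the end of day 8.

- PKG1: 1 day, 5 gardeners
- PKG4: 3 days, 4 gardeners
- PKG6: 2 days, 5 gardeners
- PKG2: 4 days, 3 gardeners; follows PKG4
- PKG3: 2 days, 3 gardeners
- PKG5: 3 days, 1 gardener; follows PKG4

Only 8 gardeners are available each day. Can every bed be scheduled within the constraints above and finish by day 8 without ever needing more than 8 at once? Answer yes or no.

yes

Schedule PKG1@4, PKG4@1, PKG6@7, PKG2@5, PKG3@1, PKG5@4: d1:7  d2:7  d3:4  d4:6  d5:4  d6:4  d7:8  d8:8 — peak 8 ≤ 8.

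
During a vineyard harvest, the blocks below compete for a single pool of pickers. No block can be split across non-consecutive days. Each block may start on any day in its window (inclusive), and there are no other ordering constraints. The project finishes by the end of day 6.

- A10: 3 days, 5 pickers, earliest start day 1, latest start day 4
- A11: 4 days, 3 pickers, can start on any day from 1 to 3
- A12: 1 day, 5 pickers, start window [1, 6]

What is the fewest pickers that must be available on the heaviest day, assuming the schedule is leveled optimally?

8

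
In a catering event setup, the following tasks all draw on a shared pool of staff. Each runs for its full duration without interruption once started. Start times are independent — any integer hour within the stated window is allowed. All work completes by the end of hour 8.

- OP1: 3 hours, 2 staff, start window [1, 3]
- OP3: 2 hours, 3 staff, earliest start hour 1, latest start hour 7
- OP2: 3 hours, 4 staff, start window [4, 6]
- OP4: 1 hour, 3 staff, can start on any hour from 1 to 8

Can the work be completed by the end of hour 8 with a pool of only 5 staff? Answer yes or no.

yes

Schedule OP1@1, OP3@1, OP2@4, OP4@3: h1:5  h2:5  h3:5  h4:4  h5:4  h6:4  h7:0  h8:0 — peak 5 ≤ 5.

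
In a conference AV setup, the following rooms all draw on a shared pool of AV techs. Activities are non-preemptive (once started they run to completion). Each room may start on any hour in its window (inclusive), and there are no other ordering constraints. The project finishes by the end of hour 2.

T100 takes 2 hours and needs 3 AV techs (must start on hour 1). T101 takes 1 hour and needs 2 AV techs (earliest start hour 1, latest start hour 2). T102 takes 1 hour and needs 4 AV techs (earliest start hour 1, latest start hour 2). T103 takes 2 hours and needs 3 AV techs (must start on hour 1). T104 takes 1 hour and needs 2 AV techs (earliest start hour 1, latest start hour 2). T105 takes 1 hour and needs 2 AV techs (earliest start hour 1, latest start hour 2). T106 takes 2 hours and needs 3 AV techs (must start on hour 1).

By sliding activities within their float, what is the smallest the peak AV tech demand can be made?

Early-start (T100@1, T101@1, T102@1, T103@1, T104@1, T105@1, T106@1) gives peak 19: h1:19  h2:9.
Shift T104→2, T105→2.
Schedule T100@1, T101@1, T102@1, T103@1, T104@2, T105@2, T106@1: h1:15  h2:13 — peak 15.
No arrangement of the 16 feasible schedules does better.

15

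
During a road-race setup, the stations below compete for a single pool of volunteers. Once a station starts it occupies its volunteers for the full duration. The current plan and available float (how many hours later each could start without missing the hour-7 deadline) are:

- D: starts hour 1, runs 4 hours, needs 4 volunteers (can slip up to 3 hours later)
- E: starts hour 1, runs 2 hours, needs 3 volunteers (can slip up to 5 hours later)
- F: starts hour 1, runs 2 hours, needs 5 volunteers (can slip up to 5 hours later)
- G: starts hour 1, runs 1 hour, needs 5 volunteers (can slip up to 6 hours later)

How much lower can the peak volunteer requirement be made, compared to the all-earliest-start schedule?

10

Early-start peak: h1:17  h2:12  h3:4  h4:4  h5:0  h6:0  h7:0 ⇒ 17.
Leveled (D@1, E@1, F@5, G@7): h1:7  h2:7  h3:4  h4:4  h5:5  h6:5  h7:5 ⇒ 7.
Reduction 17 − 7 = 10.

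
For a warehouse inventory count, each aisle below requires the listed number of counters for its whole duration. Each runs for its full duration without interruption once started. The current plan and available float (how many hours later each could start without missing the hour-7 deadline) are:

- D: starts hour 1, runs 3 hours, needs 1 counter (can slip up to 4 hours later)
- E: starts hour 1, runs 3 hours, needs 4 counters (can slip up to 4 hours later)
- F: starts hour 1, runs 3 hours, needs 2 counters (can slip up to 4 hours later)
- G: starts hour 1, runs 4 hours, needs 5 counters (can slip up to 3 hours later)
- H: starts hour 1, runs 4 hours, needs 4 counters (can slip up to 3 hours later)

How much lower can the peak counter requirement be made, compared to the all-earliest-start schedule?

Early-start peak: h1:16  h2:16  h3:16  h4:9  h5:0  h6:0  h7:0 ⇒ 16.
Leveled (D@1, E@1, F@1, G@4, H@4): h1:7  h2:7  h3:7  h4:9  h5:9  h6:9  h7:9 ⇒ 9.
Reduction 16 − 9 = 7.

7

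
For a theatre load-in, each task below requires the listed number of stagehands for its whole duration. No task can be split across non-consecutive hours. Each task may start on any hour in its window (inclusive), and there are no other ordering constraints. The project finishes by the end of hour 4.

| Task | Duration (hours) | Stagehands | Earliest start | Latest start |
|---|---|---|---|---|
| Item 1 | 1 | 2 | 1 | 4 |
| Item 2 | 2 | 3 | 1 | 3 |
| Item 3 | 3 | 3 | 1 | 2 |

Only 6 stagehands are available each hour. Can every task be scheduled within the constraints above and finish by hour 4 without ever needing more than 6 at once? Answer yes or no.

yes

Schedule Item 1@1, Item 2@1, Item 3@2: h1:5  h2:6  h3:3  h4:3 — peak 6 ≤ 6.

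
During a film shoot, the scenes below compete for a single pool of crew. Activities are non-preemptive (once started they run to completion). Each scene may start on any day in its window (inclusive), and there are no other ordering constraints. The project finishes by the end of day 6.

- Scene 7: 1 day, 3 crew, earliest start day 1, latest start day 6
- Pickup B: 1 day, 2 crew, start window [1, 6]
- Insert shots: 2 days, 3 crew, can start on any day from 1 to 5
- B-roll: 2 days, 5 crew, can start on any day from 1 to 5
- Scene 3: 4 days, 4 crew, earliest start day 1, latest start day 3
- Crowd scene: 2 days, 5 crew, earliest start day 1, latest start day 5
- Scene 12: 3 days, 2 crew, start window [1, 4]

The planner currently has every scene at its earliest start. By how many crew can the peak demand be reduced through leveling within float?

15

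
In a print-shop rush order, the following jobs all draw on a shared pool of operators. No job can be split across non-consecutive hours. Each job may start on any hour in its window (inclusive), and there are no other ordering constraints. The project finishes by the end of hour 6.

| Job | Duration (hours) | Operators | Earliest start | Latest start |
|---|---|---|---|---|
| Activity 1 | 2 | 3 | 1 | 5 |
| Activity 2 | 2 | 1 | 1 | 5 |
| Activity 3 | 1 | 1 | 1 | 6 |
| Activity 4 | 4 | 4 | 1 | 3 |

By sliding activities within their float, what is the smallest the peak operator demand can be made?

Early-start (Activity 1@1, Activity 2@1, Activity 3@1, Activity 4@1) gives peak 9: h1:9  h2:8  h3:4  h4:4  h5:0  h6:0.
Shift Activity 4→3.
Schedule Activity 1@1, Activity 2@1, Activity 3@1, Activity 4@3: h1:5  h2:4  h3:4  h4:4  h5:4  h6:4 — peak 5.
Total operator-hours = 25 over 6 hours ⇒ peak ≥ ⌈25/6⌉ = 5, so 5 is optimal.

5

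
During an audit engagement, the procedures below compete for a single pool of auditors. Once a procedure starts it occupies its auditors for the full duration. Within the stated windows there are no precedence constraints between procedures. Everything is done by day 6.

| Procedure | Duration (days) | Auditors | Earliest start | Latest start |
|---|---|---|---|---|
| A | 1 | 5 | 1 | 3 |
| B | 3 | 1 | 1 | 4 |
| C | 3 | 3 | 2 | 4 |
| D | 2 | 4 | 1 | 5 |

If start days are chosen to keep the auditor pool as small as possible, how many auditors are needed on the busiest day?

5

Early-start (A@1, B@1, C@2, D@1) gives peak 10: d1:10  d2:8  d3:4  d4:3  d5:0  d6:0.
Shift B→2, D→5.
Schedule A@1, B@2, C@2, D@5: d1:5  d2:4  d3:4  d4:4  d5:4  d6:4 — peak 5.
Total auditor-days = 25 over 6 days ⇒ peak ≥ ⌈25/6⌉ = 5, so 5 is optimal.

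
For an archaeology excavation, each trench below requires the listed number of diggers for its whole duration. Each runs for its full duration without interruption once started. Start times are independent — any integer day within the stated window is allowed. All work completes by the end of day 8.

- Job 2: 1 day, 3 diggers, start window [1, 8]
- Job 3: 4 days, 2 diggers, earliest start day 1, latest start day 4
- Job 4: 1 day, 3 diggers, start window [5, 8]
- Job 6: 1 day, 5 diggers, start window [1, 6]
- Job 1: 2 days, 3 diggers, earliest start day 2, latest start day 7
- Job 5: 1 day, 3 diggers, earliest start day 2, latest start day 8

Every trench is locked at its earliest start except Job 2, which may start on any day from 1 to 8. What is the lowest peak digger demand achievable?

8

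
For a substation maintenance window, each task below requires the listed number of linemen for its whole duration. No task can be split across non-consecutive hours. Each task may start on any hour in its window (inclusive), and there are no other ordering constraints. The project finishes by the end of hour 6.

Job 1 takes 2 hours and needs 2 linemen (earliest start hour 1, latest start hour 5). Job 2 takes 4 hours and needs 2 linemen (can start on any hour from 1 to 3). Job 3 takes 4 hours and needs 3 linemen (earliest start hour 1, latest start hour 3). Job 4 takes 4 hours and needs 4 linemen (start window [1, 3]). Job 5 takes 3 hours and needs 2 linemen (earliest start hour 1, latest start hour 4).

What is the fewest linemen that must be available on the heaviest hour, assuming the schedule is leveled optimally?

11

Early-start (Job 1@1, Job 2@1, Job 3@1, Job 4@1, Job 5@1) gives peak 13: h1:13  h2:13  h3:11  h4:9  h5:0  h6:0.
Shift Job 5→3.
Schedule Job 1@1, Job 2@1, Job 3@1, Job 4@1, Job 5@3: h1:11  h2:11  h3:11  h4:11  h5:2  h6:0 — peak 11.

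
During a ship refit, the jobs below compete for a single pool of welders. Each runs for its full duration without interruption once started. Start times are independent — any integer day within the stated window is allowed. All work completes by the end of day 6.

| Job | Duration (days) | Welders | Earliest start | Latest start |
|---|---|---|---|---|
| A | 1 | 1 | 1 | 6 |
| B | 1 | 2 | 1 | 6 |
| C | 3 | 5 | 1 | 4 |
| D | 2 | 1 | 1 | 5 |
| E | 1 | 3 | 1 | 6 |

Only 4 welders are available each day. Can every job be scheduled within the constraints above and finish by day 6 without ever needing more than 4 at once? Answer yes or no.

no

The minimum achievable peak is 5; 4 < 5, so no feasible schedule stays within the cap.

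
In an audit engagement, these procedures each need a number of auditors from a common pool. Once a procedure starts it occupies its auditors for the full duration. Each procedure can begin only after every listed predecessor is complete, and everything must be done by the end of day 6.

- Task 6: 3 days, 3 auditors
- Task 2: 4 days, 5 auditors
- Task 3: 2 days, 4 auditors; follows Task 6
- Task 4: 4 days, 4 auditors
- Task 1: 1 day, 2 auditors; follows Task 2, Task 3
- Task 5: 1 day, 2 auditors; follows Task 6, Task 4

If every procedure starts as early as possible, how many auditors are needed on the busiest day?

13

Early-start schedule: Task 6@1, Task 2@1, Task 3@4, Task 4@1, Task 1@6, Task 5@5.
Load per day: day 1: 12, day 2: 12, day 3: 12, day 4: 13, day 5: 6, day 6: 2.
Peak is 13.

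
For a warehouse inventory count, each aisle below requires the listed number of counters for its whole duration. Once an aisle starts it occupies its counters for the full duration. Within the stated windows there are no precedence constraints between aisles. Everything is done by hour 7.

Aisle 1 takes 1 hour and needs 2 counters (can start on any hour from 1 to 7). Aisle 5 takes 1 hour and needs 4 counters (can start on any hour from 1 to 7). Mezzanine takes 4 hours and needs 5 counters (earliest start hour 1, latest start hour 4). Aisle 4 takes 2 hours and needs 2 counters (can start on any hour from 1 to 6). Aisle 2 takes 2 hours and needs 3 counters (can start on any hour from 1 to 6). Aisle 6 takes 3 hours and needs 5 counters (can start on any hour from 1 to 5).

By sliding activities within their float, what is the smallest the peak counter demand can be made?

9

Early-start (Aisle 1@1, Aisle 5@1, Mezzanine@1, Aisle 4@1, Aisle 2@1, Aisle 6@1) gives peak 21: h1:21  h2:15  h3:10  h4:5  h5:0  h6:0  h7:0.
Shift Aisle 5→2, Aisle 4→3, Aisle 2→5, Aisle 6→5.
Schedule Aisle 1@1, Aisle 5@2, Mezzanine@1, Aisle 4@3, Aisle 2@5, Aisle 6@5: h1:7  h2:9  h3:7  h4:7  h5:8  h6:8  h7:5 — peak 9.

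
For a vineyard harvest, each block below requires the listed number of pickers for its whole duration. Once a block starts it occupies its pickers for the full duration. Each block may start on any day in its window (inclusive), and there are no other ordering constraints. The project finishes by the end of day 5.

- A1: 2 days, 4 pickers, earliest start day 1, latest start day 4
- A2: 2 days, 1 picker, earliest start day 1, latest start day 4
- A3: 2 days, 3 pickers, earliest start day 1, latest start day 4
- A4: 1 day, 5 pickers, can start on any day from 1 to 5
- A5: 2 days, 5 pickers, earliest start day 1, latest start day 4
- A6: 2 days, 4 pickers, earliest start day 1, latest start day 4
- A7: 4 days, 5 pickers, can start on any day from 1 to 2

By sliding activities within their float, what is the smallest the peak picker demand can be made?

14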